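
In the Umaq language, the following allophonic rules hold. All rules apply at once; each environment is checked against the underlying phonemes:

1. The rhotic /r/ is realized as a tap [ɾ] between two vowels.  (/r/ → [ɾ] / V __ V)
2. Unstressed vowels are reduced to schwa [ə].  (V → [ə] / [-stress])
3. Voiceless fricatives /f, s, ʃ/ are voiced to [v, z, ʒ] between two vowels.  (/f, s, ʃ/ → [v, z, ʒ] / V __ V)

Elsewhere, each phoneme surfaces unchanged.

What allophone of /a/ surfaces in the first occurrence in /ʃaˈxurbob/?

[ə]

/a/ — between /ʃ/ and /x/, in an unstressed syllable — surfaces as [ə] (rule 2).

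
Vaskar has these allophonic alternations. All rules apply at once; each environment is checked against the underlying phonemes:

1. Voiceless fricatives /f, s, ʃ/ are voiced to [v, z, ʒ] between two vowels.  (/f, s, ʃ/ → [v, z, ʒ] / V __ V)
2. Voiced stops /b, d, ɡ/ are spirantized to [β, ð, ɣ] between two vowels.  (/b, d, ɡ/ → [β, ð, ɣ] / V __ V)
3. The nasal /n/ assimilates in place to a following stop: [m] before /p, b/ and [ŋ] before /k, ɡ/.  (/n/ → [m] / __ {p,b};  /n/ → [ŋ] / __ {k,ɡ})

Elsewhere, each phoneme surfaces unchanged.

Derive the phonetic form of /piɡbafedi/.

[piɡbaveði]

/p/ (word-initial): no rule targets it → [p].
/i/ stays [i].
/ɡ/ — between /i/ and /b/; rule 2 does not apply here → [ɡ].
/b/ (between /ɡ/ and /a/) fails the environment for rule 2, so it stays [b].
/a/ (between /b/ and /f/) is unaffected → [a].
/f/ — between /a/ and /e/, between two vowels — surfaces as [v] (rule 1).
/e/ (between /f/ and /d/): no rule targets it → [e].
Rule 2 applies to /d/ (between /e/ and /i/: between two vowels) → [ð].
/i/ stays [i].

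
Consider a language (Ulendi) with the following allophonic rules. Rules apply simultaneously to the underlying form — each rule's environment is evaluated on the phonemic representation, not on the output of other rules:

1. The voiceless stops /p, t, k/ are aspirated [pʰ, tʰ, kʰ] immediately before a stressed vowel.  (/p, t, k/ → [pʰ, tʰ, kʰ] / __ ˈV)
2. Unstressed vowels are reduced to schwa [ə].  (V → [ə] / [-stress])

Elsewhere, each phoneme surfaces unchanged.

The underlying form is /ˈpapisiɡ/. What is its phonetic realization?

/p/ meets the environment for rule 1 (immediately before a stressed vowel) → [pʰ].
/a/ (between /p/ and /p/) fails the environment for rule 2, so it stays [a].
/p/ (between /a/ and /i/): rule 1 targets it, but not immediately before a stressed vowel → unchanged [p].
/i/ — between /p/ and /s/, in an unstressed syllable — surfaces as [ə] (rule 2).
/s/ stays [s].
/i/ meets the environment for rule 2 (in an unstressed syllable) → [ə].
/ɡ/ — not in any rule's target class → [ɡ].

[ˈpʰapəsəɡ]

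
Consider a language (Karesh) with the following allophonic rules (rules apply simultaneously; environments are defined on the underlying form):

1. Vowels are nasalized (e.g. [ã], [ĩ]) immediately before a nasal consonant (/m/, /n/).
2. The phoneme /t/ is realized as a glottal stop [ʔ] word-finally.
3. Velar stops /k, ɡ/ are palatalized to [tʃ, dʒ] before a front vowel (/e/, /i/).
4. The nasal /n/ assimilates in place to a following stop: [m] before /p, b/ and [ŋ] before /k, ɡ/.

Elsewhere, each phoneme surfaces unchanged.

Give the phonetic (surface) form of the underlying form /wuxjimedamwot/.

[wuxjĩmedãmwoʔ]

/w/ (word-initial): no rule targets it → [w].
/u/ (between /w/ and /x/) is in the target of rule 1 but the environment (before a nasal consonant) is not met → [u].
/x/ (between /u/ and /j/): no rule targets it → [x].
/j/ stays [j].
Rule 1 applies to /i/ (between /j/ and /m/: before a nasal consonant) → [ĩ].
/m/ (between /i/ and /e/): no rule targets it → [m].
/e/ (between /m/ and /d/) fails the environment for rule 1, so it stays [e].
/d/ stays [d].
/a/ (between /d/ and /m/) occurs before a nasal consonant → [ã] by rule 1.
/m/ stays [m].
/w/ — not in any rule's target class → [w].
/o/ (between /w/ and /t/) is in the target of rule 1 but the environment (before a nasal consonant) is not met → [o].
/t/ (word-final) occurs word-finally → [ʔ] by rule 2.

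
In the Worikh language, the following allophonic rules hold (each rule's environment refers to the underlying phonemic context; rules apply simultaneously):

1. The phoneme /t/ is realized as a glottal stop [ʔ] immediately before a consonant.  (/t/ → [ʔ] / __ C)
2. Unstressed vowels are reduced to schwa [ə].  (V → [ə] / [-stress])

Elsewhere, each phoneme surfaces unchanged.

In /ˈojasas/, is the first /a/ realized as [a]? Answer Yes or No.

No

/a/ — between /j/ and /s/, in an unstressed syllable — surfaces as [ə] (rule 2).
The actual realization is [ə], not [a].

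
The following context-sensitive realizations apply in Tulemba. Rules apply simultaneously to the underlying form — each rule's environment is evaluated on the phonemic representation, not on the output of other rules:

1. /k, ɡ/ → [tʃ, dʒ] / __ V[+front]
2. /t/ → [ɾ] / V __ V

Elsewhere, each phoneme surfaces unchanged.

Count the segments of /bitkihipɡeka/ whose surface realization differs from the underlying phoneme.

2

Segments that undergo a rule: /k/ → [tʃ] (rule 1); /ɡ/ → [dʒ] (rule 1).
All other segments surface unchanged.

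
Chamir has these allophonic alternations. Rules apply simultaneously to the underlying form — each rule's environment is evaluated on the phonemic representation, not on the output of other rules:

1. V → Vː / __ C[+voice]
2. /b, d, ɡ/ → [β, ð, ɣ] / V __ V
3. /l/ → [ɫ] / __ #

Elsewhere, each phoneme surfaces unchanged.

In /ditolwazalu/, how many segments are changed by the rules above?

3

Segments that undergo a rule: /o/ → [oː] (rule 1); /a/ → [aː] (rule 1); /a/ → [aː] (rule 1).
All other segments surface unchanged.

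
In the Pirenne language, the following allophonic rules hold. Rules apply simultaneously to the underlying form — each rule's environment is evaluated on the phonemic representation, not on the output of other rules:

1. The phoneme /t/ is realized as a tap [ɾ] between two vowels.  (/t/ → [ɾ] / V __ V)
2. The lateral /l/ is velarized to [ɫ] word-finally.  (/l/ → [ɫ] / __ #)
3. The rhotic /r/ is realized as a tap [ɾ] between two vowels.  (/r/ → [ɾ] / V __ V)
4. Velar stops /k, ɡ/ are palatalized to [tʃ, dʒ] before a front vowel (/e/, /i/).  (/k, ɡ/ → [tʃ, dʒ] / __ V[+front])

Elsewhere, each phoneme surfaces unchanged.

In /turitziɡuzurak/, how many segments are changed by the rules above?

2

Segments that undergo a rule: /r/ → [ɾ] (rule 3); /r/ → [ɾ] (rule 3).
All other segments surface unchanged.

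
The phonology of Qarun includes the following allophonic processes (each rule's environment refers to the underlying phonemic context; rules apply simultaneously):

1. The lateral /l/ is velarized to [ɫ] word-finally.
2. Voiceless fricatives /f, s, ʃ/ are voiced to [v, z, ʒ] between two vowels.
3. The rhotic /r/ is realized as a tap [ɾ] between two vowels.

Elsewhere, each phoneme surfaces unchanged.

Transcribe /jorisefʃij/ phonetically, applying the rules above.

/j/ — not in any rule's target class → [j].
/o/ (between /j/ and /r/) is unaffected → [o].
Rule 3 applies to /r/ (between /o/ and /i/: between two vowels) → [ɾ].
/i/ stays [i].
/s/ meets the environment for rule 2 (between two vowels) → [z].
/e/ — not in any rule's target class → [e].
/f/ (between /e/ and /ʃ/) is in the target of rule 2 but the environment (between two vowels) is not met → [f].
/ʃ/ — between /f/ and /i/; rule 2 does not apply here → [ʃ].
/i/ (between /ʃ/ and /j/): no rule targets it → [i].
/j/ — not in any rule's target class → [j].

[joɾizefʃij]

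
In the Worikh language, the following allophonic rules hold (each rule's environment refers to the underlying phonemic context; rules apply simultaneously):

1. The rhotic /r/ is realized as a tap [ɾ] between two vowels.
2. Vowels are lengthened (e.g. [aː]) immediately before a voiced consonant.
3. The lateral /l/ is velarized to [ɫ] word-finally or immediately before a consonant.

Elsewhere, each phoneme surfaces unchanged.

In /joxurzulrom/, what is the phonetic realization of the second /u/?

Rule 2 applies to /u/ (between /z/ and /l/: before a voiced consonant) → [uː].

[uː]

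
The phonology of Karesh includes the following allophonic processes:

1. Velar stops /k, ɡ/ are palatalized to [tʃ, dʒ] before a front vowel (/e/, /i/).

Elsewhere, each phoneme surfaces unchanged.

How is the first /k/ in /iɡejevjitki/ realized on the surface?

[tʃ]

/k/ — between /t/ and /i/, before a front vowel — surfaces as [tʃ] (rule 1).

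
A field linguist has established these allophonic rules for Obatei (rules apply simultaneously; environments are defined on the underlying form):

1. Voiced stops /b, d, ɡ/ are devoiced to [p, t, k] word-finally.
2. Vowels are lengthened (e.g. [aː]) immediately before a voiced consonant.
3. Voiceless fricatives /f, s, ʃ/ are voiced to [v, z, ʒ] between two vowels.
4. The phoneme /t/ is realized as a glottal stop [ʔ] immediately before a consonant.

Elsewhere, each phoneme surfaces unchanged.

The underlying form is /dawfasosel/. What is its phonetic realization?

/d/ (word-initial): rule 1 targets it, but not word-finally → unchanged [d].
/a/ (between /d/ and /w/): before a voiced consonant, so rule 2 applies → [aː].
/w/ — not in any rule's target class → [w].
/f/ (between /w/ and /a/) is in the target of rule 3 but the environment (between two vowels) is not met → [f].
/a/ — between /f/ and /s/; rule 2 does not apply here → [a].
/s/ (between /a/ and /o/): between two vowels, so rule 3 applies → [z].
/o/ (between /s/ and /s/) fails the environment for rule 2, so it stays [o].
/s/ meets the environment for rule 3 (between two vowels) → [z].
/e/ — between /s/ and /l/, before a voiced consonant — surfaces as [eː] (rule 2).
/l/ — not in any rule's target class → [l].

[daːwfazozeːl]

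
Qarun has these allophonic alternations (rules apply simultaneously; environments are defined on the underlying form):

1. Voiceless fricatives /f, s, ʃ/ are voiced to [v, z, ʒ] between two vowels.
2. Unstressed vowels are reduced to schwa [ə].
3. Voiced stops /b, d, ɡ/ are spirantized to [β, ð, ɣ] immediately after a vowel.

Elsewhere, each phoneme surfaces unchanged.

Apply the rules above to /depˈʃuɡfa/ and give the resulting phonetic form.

[dəpˈʃuɣfə]

/d/ — word-initial; rule 3 does not apply here → [d].
Rule 2 applies to /e/ (between /d/ and /p/: in an unstressed syllable) → [ə].
/ʃ/ (between /p/ and /u/) fails the environment for rule 1, so it stays [ʃ].
/u/ (between /ʃ/ and /ɡ/) is in the target of rule 2 but the environment (in an unstressed syllable) is not met → [u].
/ɡ/ (between /u/ and /f/) occurs immediately after a vowel → [ɣ] by rule 3.
/f/ (between /ɡ/ and /a/) fails the environment for rule 1, so it stays [f].
/a/ (word-final): in an unstressed syllable, so rule 2 applies → [ə].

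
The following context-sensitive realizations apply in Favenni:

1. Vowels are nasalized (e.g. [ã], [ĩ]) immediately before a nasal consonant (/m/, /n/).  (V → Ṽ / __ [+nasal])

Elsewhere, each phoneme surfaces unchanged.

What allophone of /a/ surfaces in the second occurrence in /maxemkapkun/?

/a/ — between /k/ and /p/; rule 1 does not apply here → [a].

[a]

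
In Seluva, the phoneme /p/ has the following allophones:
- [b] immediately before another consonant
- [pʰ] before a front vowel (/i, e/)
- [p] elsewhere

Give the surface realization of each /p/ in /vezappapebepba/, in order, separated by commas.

Occurrence 1 (position 5): immediately before another consonant → [b].
Occurrence 2 (position 6): no conditioning environment matches → elsewhere allophone [p].
Occurrence 3 (position 8): before a front vowel (/i, e/) → [pʰ].
Occurrence 4 (position 12): immediately before another consonant → [b].

[b], [p], [pʰ], [b]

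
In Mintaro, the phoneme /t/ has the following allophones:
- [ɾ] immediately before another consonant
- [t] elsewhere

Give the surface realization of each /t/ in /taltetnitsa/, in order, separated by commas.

[t], [t], [ɾ], [ɾ]

Occurrence 1 (position 1): no conditioning environment matches → elsewhere allophone [t].
Occurrence 2 (position 4): no conditioning environment matches → elsewhere allophone [t].
Occurrence 3 (position 6): immediately before another consonant → [ɾ].
Occurrence 4 (position 9): immediately before another consonant → [ɾ].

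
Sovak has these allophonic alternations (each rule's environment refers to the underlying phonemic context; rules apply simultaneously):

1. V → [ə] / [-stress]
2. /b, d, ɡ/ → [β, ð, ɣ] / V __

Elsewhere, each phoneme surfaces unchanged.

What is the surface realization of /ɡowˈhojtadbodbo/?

/ɡ/ — word-initial; rule 2 does not apply here → [ɡ].
/o/ meets the environment for rule 1 (in an unstressed syllable) → [ə].
/w/ (between /o/ and /h/) is unaffected → [w].
/h/ stays [h].
/o/ (between /h/ and /j/) is in the target of rule 1 but the environment (in an unstressed syllable) is not met → [o].
/j/ stays [j].
/t/ (between /j/ and /a/): no rule targets it → [t].
Rule 1 applies to /a/ (between /t/ and /d/: in an unstressed syllable) → [ə].
Rule 2 applies to /d/ (between /a/ and /b/: immediately after a vowel) → [ð].
/b/ (between /d/ and /o/) fails the environment for rule 2, so it stays [b].
/o/ (between /b/ and /d/) occurs in an unstressed syllable → [ə] by rule 1.
/d/ — between /o/ and /b/, immediately after a vowel — surfaces as [ð] (rule 2).
/b/ — between /d/ and /o/; rule 2 does not apply here → [b].
/o/ — word-final, in an unstressed syllable — surfaces as [ə] (rule 1).

[ɡəwˈhojtəðbəðbə]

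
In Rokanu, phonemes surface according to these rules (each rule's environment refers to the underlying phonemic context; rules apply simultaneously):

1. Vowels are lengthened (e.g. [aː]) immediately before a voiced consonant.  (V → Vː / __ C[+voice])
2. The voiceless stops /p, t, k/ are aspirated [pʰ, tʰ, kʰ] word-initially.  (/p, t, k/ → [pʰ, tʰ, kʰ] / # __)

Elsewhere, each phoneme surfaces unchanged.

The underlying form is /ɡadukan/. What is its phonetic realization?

Rule 1 applies to /a/ (between /ɡ/ and /d/: before a voiced consonant) → [aː].
/u/ (between /d/ and /k/) fails the environment for rule 1, so it stays [u].
/k/ (between /u/ and /a/) is in the target of rule 2 but the environment (word-initially) is not met → [k].
/a/ meets the environment for rule 1 (before a voiced consonant) → [aː].

[ɡaːdukaːn]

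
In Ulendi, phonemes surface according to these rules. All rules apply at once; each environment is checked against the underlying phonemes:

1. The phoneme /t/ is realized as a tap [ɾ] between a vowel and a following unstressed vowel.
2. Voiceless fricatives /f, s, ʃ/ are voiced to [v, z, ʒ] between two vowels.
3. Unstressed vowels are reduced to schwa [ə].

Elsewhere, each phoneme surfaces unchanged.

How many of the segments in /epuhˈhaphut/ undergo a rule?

Segments that undergo a rule: /e/ → [ə] (rule 3); /u/ → [ə] (rule 3); /u/ → [ə] (rule 3).
All other segments surface unchanged.

3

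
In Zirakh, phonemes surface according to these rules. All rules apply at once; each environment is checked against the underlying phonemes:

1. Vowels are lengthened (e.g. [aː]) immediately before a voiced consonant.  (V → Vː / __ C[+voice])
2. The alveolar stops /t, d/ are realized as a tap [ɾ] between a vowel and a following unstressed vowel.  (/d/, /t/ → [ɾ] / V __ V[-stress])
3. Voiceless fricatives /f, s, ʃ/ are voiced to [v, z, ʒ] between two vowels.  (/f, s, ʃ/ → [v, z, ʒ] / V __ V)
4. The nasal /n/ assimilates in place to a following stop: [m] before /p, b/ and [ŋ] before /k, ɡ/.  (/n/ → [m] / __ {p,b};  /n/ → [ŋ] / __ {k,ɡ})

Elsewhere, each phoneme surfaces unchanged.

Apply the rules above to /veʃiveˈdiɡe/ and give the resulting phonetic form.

/v/ — not in any rule's target class → [v].
/e/ (between /v/ and /ʃ/): rule 1 targets it, but not before a voiced consonant → unchanged [e].
/ʃ/ (between /e/ and /i/) occurs between two vowels → [ʒ] by rule 3.
/i/ (between /ʃ/ and /v/): before a voiced consonant, so rule 1 applies → [iː].
/v/ (between /i/ and /e/): no rule targets it → [v].
Rule 1 applies to /e/ (between /v/ and /d/: before a voiced consonant) → [eː].
/d/ (between /e/ and /i/) is in the target of rule 2 but the environment (between a vowel and a following unstressed vowel) is not met → [d].
/i/ — between /d/ and /ɡ/, before a voiced consonant — surfaces as [iː] (rule 1).
/ɡ/ — not in any rule's target class → [ɡ].
/e/ (word-final): rule 1 targets it, but not before a voiced consonant → unchanged [e].

[veʒiːveːˈdiːɡe]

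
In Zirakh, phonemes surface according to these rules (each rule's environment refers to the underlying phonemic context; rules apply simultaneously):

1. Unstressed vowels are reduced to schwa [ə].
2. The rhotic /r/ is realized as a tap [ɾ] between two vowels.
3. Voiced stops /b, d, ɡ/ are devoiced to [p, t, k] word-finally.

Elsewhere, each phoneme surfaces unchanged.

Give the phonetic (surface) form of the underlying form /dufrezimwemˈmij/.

/d/ (word-initial) fails the environment for rule 3, so it stays [d].
/u/ (between /d/ and /f/) occurs in an unstressed syllable → [ə] by rule 1.
/r/ (between /f/ and /e/) fails the environment for rule 2, so it stays [r].
Rule 1 applies to /e/ (between /r/ and /z/: in an unstressed syllable) → [ə].
/i/ meets the environment for rule 1 (in an unstressed syllable) → [ə].
Rule 1 applies to /e/ (between /w/ and /m/: in an unstressed syllable) → [ə].
/i/ — between /m/ and /j/; rule 1 does not apply here → [i].

[dəfrəzəmwəmˈmij]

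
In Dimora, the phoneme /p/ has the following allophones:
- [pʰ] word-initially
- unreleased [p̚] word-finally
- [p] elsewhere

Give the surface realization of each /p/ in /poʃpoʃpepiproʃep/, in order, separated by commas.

[pʰ], [p], [p], [p], [p], [p̚]

Occurrence 1 (position 1): word-initially → [pʰ].
Occurrence 2 (position 4): no conditioning environment matches → elsewhere allophone [p].
Occurrence 3 (position 7): no conditioning environment matches → elsewhere allophone [p].
Occurrence 4 (position 9): no conditioning environment matches → elsewhere allophone [p].
Occurrence 5 (position 11): no conditioning environment matches → elsewhere allophone [p].
Occurrence 6 (position 16): word-finally → [p̚].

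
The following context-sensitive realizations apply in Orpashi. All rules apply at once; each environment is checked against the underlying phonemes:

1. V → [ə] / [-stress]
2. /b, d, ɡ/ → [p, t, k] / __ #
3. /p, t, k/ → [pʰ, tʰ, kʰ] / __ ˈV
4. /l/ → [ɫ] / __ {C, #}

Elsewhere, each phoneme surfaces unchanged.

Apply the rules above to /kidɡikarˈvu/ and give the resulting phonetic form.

/k/ — word-initial; rule 3 does not apply here → [k].
Rule 1 applies to /i/ (between /k/ and /d/: in an unstressed syllable) → [ə].
/d/ (between /i/ and /ɡ/): rule 2 targets it, but not word-finally → unchanged [d].
/ɡ/ (between /d/ and /i/) is in the target of rule 2 but the environment (word-finally) is not met → [ɡ].
Rule 1 applies to /i/ (between /ɡ/ and /k/: in an unstressed syllable) → [ə].
/k/ (between /i/ and /a/) is in the target of rule 3 but the environment (immediately before a stressed vowel) is not met → [k].
Rule 1 applies to /a/ (between /k/ and /r/: in an unstressed syllable) → [ə].
/r/ — not in any rule's target class → [r].
/v/ (between /r/ and /u/): no rule targets it → [v].
/u/ — word-final; rule 1 does not apply here → [u].

[kədɡəkərˈvu]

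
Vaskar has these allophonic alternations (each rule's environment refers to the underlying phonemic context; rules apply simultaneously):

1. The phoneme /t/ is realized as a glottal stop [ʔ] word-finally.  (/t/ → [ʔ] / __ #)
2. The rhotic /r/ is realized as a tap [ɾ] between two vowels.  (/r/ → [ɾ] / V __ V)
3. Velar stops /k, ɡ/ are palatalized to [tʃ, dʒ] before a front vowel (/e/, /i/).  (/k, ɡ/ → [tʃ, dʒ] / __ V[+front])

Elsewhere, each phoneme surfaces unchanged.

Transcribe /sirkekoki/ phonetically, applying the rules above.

[sirtʃekotʃi]

/r/ — between /i/ and /k/; rule 2 does not apply here → [r].
Rule 3 applies to /k/ (between /r/ and /e/: before a front vowel) → [tʃ].
/k/ — between /e/ and /o/; rule 3 does not apply here → [k].
/k/ — between /o/ and /i/, before a front vowel — surfaces as [tʃ] (rule 3).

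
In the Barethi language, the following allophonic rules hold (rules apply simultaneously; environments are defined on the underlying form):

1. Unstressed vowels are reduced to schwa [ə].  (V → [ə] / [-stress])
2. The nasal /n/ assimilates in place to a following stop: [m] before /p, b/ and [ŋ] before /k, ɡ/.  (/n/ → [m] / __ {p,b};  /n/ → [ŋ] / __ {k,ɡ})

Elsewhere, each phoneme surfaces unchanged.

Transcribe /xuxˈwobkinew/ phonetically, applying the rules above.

/x/ (word-initial) is unaffected → [x].
/u/ (between /x/ and /x/) occurs in an unstressed syllable → [ə] by rule 1.
/x/ — not in any rule's target class → [x].
/w/ stays [w].
/o/ — between /w/ and /b/; rule 1 does not apply here → [o].
/b/ — not in any rule's target class → [b].
/k/ (between /b/ and /i/) is unaffected → [k].
/i/ meets the environment for rule 1 (in an unstressed syllable) → [ə].
/n/ (between /i/ and /e/) fails the environment for rule 2, so it stays [n].
Rule 1 applies to /e/ (between /n/ and /w/: in an unstressed syllable) → [ə].
/w/ — not in any rule's target class → [w].

[xəxˈwobkənəw]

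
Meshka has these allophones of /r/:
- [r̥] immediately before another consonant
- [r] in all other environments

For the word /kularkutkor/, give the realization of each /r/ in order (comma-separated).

Occurrence 1 (position 5): immediately before another consonant → [r̥].
Occurrence 2 (position 11): no conditioning environment matches → elsewhere allophone [r].

[r̥], [r]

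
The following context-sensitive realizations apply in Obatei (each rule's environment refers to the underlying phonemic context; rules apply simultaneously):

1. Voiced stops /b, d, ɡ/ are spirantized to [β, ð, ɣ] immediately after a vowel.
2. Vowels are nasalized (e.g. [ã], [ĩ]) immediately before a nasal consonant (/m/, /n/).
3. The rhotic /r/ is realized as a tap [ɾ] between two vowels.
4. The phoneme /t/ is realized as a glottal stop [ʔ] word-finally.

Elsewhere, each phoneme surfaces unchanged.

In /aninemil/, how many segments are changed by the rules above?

Segments that undergo a rule: /a/ → [ã] (rule 2); /i/ → [ĩ] (rule 2); /e/ → [ẽ] (rule 2).
All other segments surface unchanged.

3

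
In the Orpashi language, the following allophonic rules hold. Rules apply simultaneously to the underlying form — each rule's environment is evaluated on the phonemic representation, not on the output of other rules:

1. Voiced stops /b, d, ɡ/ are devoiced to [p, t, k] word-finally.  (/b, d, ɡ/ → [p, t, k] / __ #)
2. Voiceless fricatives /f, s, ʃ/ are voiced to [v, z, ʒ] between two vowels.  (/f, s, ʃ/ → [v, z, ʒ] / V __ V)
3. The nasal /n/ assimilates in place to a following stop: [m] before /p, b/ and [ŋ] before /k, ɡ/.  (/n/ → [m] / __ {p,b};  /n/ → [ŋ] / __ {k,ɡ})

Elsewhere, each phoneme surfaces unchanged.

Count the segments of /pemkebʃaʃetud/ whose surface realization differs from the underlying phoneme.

Segments that undergo a rule: /ʃ/ → [ʒ] (rule 2); /d/ → [t] (rule 1).
All other segments surface unchanged.

2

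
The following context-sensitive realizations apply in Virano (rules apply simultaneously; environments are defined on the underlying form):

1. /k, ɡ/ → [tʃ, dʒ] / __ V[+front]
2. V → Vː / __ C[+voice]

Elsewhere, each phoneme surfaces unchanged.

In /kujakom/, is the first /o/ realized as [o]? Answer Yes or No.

No

/o/ — between /k/ and /m/, before a voiced consonant — surfaces as [oː] (rule 2).
The actual realization is [oː], not [o].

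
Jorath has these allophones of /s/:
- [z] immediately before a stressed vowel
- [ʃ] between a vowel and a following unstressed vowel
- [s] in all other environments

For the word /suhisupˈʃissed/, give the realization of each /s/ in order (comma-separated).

Occurrence 1 (position 1): no conditioning environment matches → elsewhere allophone [s].
Occurrence 2 (position 5): between a vowel and a following unstressed vowel → [ʃ].
Occurrence 3 (position 10): no conditioning environment matches → elsewhere allophone [s].
Occurrence 4 (position 11): no conditioning environment matches → elsewhere allophone [s].

[s], [ʃ], [s], [s]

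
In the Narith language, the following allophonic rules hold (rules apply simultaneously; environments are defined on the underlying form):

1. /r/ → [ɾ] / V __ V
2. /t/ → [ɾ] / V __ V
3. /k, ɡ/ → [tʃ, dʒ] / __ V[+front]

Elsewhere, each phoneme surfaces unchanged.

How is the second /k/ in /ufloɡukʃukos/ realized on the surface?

/k/ (between /u/ and /o/) is in the target of rule 3 but the environment (before a front vowel) is not met → [k].

[k]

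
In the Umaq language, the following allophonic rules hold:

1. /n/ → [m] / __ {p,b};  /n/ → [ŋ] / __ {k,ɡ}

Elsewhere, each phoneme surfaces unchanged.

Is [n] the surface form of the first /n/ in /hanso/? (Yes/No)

/n/ — between /a/ and /s/; rule 1 does not apply here → [n].
The actual realization is [n], which matches [n].

Yes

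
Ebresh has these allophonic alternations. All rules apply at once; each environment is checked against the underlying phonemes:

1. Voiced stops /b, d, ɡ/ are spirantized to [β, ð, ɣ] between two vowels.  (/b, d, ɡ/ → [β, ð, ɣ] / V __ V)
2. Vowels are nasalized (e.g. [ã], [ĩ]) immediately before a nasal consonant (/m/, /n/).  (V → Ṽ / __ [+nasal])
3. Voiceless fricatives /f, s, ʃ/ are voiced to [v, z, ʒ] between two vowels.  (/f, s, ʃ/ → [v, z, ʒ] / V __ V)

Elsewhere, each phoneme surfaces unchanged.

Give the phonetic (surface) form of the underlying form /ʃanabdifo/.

/ʃ/ (word-initial): rule 3 targets it, but not between two vowels → unchanged [ʃ].
/a/ meets the environment for rule 2 (before a nasal consonant) → [ã].
/n/ (between /a/ and /a/): no rule targets it → [n].
/a/ (between /n/ and /b/) fails the environment for rule 2, so it stays [a].
/b/ (between /a/ and /d/): rule 1 targets it, but not between two vowels → unchanged [b].
/d/ (between /b/ and /i/) is in the target of rule 1 but the environment (between two vowels) is not met → [d].
/i/ (between /d/ and /f/) fails the environment for rule 2, so it stays [i].
/f/ (between /i/ and /o/): between two vowels, so rule 3 applies → [v].
/o/ (word-final) is in the target of rule 2 but the environment (before a nasal consonant) is not met → [o].

[ʃãnabdivo]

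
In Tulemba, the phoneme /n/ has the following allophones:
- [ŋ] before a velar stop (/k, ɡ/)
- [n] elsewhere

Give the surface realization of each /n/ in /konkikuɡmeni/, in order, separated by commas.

Occurrence 1 (position 3): before a velar stop → [ŋ].
Occurrence 2 (position 11): no conditioning environment matches → elsewhere allophone [n].

[ŋ], [n]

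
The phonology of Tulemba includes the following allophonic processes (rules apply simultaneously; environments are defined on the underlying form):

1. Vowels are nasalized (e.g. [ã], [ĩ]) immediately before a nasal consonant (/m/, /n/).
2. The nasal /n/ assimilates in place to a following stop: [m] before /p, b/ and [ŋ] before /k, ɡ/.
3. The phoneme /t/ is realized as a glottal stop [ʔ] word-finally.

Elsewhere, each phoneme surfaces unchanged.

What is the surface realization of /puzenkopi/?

/u/ (between /p/ and /z/) is in the target of rule 1 but the environment (before a nasal consonant) is not met → [u].
/e/ meets the environment for rule 1 (before a nasal consonant) → [ẽ].
Rule 2 applies to /n/ (between /e/ and /k/: before a labial or velar stop) → [ŋ].
/o/ (between /k/ and /p/) fails the environment for rule 1, so it stays [o].
/i/ (word-final) fails the environment for rule 1, so it stays [i].

[puzẽŋkopi]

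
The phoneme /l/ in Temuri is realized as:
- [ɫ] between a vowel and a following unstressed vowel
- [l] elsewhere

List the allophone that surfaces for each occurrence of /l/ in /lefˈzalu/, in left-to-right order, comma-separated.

[l], [ɫ]

Occurrence 1 (position 1): no conditioning environment matches → elsewhere allophone [l].
Occurrence 2 (position 6): between a vowel and a following unstressed vowel → [ɫ].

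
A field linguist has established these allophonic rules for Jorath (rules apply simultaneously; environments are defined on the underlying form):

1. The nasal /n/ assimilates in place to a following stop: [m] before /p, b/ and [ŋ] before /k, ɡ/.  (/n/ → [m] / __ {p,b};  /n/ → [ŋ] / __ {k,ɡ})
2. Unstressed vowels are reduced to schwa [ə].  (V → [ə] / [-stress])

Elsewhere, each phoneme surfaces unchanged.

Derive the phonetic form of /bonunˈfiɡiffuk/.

[bənənˈfiɡəffək]

/b/ stays [b].
/o/ — between /b/ and /n/, in an unstressed syllable — surfaces as [ə] (rule 2).
/n/ (between /o/ and /u/) fails the environment for rule 1, so it stays [n].
/u/ meets the environment for rule 2 (in an unstressed syllable) → [ə].
/n/ (between /u/ and /f/): rule 1 targets it, but not before a labial or velar stop → unchanged [n].
/f/ (between /n/ and /i/) is unaffected → [f].
/i/ (between /f/ and /ɡ/) fails the environment for rule 2, so it stays [i].
/ɡ/ — not in any rule's target class → [ɡ].
/i/ (between /ɡ/ and /f/): in an unstressed syllable, so rule 2 applies → [ə].
/f/ (between /i/ and /f/) is unaffected → [f].
/f/ (between /f/ and /u/) is unaffected → [f].
/u/ — between /f/ and /k/, in an unstressed syllable — surfaces as [ə] (rule 2).
/k/ (word-final) is unaffected → [k].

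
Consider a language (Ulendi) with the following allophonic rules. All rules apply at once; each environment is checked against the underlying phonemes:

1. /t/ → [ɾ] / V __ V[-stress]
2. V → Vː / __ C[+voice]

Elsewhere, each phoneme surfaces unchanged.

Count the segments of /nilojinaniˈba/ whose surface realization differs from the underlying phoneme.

5

Segments that undergo a rule: /i/ → [iː] (rule 2); /o/ → [oː] (rule 2); /i/ → [iː] (rule 2); /a/ → [aː] (rule 2); /i/ → [iː] (rule 2).
All other segments surface unchanged.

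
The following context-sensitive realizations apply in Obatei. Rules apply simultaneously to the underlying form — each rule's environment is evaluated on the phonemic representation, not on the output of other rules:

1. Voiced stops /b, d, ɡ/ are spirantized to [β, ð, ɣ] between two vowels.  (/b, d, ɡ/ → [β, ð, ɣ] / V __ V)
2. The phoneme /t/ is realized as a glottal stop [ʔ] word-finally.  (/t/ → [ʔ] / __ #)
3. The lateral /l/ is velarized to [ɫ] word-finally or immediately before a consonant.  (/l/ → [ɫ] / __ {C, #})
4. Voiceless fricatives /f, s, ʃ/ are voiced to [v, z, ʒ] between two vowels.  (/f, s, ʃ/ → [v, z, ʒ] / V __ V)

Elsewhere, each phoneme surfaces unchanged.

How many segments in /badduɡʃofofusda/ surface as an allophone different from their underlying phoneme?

2

Segments that undergo a rule: /f/ → [v] (rule 4); /f/ → [v] (rule 4).
All other segments surface unchanged.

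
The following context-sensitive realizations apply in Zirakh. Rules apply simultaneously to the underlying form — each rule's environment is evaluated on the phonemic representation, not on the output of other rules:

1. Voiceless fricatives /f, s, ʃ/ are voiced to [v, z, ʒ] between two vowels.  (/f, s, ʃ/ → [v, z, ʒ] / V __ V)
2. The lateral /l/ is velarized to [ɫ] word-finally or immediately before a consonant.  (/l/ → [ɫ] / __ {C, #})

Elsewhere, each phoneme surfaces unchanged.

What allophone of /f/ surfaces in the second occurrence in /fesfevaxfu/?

/f/ (between /s/ and /e/): rule 1 targets it, but not between two vowels → unchanged [f].

[f]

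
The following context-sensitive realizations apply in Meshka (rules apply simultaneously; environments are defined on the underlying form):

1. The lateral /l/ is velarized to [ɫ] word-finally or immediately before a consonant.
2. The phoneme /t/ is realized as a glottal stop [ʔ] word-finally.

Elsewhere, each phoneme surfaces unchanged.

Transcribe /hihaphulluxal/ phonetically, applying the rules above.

/l/ meets the environment for rule 1 (word-finally or immediately before a consonant) → [ɫ].
/l/ (between /l/ and /u/) fails the environment for rule 1, so it stays [l].
Rule 1 applies to /l/ (word-final: word-finally or immediately before a consonant) → [ɫ].

[hihaphuɫluxaɫ]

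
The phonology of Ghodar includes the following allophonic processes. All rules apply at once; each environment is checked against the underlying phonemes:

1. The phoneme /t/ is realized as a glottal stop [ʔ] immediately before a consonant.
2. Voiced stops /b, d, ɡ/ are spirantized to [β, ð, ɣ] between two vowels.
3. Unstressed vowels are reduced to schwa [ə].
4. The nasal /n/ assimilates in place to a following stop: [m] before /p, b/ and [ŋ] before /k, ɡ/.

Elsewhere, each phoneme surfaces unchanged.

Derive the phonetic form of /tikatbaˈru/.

[təkəʔbəˈru]

/t/ (word-initial) fails the environment for rule 1, so it stays [t].
/i/ (between /t/ and /k/): in an unstressed syllable, so rule 3 applies → [ə].
/k/ — not in any rule's target class → [k].
/a/ (between /k/ and /t/): in an unstressed syllable, so rule 3 applies → [ə].
/t/ (between /a/ and /b/) occurs immediately before a consonant → [ʔ] by rule 1.
/b/ (between /t/ and /a/) is in the target of rule 2 but the environment (between two vowels) is not met → [b].
/a/ (between /b/ and /r/) occurs in an unstressed syllable → [ə] by rule 3.
/r/ (between /a/ and /u/): no rule targets it → [r].
/u/ (word-final) is in the target of rule 3 but the environment (in an unstressed syllable) is not met → [u].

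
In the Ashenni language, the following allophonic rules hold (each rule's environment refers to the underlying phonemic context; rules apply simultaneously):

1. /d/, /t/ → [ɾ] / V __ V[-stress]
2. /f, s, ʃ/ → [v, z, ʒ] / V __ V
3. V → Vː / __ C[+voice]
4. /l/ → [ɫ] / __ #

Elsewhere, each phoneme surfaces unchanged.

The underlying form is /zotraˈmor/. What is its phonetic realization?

/z/ stays [z].
/o/ (between /z/ and /t/): rule 3 targets it, but not before a voiced consonant → unchanged [o].
/t/ (between /o/ and /r/) fails the environment for rule 1, so it stays [t].
/r/ — not in any rule's target class → [r].
/a/ meets the environment for rule 3 (before a voiced consonant) → [aː].
/m/ (between /a/ and /o/): no rule targets it → [m].
/o/ (between /m/ and /r/) occurs before a voiced consonant → [oː] by rule 3.
/r/ — not in any rule's target class → [r].

[zotraːˈmoːr]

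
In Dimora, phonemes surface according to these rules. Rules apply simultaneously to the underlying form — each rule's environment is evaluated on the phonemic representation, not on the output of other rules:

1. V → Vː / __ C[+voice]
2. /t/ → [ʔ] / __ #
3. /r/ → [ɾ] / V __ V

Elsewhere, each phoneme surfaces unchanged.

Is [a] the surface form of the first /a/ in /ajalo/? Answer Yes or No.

/a/ meets the environment for rule 1 (before a voiced consonant) → [aː].
The actual realization is [aː], not [a].

No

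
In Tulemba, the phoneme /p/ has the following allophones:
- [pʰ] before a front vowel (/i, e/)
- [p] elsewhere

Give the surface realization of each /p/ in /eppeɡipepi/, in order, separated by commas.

[p], [pʰ], [pʰ], [pʰ]

Occurrence 1 (position 2): no conditioning environment matches → elsewhere allophone [p].
Occurrence 2 (position 3): before a front vowel (/i, e/) → [pʰ].
Occurrence 3 (position 7): before a front vowel (/i, e/) → [pʰ].
Occurrence 4 (position 9): before a front vowel (/i, e/) → [pʰ].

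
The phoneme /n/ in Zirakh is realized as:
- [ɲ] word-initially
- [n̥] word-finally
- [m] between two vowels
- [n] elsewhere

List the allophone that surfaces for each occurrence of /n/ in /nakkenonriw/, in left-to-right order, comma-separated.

Occurrence 1 (position 1): word-initially → [ɲ].
Occurrence 2 (position 6): between two vowels → [m].
Occurrence 3 (position 8): no conditioning environment matches → elsewhere allophone [n].

[ɲ], [m], [n]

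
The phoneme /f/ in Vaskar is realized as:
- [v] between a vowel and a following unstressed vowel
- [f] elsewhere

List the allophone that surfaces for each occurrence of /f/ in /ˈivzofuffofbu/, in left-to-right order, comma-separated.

[v], [f], [f], [f]

Occurrence 1 (position 5): between a vowel and a following unstressed vowel → [v].
Occurrence 2 (position 7): no conditioning environment matches → elsewhere allophone [f].
Occurrence 3 (position 8): no conditioning environment matches → elsewhere allophone [f].
Occurrence 4 (position 10): no conditioning environment matches → elsewhere allophone [f].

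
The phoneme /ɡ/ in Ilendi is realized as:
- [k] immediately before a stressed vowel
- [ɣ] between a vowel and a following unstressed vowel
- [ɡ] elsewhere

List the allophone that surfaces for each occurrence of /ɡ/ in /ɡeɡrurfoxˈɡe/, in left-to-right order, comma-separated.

Occurrence 1 (position 1): no conditioning environment matches → elsewhere allophone [ɡ].
Occurrence 2 (position 3): no conditioning environment matches → elsewhere allophone [ɡ].
Occurrence 3 (position 10): immediately before a stressed vowel → [k].

[ɡ], [ɡ], [k]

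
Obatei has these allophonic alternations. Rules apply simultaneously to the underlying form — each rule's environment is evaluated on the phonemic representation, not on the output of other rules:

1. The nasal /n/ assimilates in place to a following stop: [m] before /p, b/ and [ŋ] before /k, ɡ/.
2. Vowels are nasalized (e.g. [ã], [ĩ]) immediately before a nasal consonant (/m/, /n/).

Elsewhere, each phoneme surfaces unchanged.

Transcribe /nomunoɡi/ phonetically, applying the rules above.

/n/ (word-initial): rule 1 targets it, but not before a labial or velar stop → unchanged [n].
/o/ (between /n/ and /m/): before a nasal consonant, so rule 2 applies → [õ].
/m/ — not in any rule's target class → [m].
/u/ meets the environment for rule 2 (before a nasal consonant) → [ũ].
/n/ (between /u/ and /o/) is in the target of rule 1 but the environment (before a labial or velar stop) is not met → [n].
/o/ — between /n/ and /ɡ/; rule 2 does not apply here → [o].
/ɡ/ stays [ɡ].
/i/ — word-final; rule 2 does not apply here → [i].

[nõmũnoɡi]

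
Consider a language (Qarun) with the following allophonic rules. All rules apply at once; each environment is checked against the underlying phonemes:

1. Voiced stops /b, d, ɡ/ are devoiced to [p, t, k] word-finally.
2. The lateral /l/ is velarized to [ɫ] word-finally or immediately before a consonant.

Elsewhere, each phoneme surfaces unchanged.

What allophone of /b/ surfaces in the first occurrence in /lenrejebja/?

/b/ — between /e/ and /j/; rule 1 does not apply here → [b].

[b]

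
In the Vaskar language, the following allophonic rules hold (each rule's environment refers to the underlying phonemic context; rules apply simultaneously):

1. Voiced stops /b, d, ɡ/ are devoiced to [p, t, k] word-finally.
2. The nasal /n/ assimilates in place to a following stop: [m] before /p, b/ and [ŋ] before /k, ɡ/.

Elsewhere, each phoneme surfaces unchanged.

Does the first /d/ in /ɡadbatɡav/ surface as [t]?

/d/ — between /a/ and /b/; rule 1 does not apply here → [d].
The actual realization is [d], not [t].

No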